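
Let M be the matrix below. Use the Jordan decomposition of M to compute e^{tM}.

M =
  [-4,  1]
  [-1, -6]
e^{tM} =
  [t*exp(-5*t) + exp(-5*t), t*exp(-5*t)]
  [-t*exp(-5*t), -t*exp(-5*t) + exp(-5*t)]

Strategy: write M = P · J · P⁻¹ where J is a Jordan canonical form, so e^{tM} = P · e^{tJ} · P⁻¹, and e^{tJ} can be computed block-by-block.

M has Jordan form
J =
  [-5,  1]
  [ 0, -5]
(up to reordering of blocks).

Per-block formulas:
  For a 2×2 Jordan block J_2(-5): exp(t · J_2(-5)) = e^(-5t)·(I + t·N), where N is the 2×2 nilpotent shift.

After assembling e^{tJ} and conjugating by P, we get:

e^{tM} =
  [t*exp(-5*t) + exp(-5*t), t*exp(-5*t)]
  [-t*exp(-5*t), -t*exp(-5*t) + exp(-5*t)]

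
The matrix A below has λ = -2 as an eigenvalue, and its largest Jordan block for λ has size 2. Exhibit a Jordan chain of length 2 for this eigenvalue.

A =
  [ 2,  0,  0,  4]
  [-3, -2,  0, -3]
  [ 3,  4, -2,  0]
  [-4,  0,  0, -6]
A Jordan chain for λ = -2 of length 2:
v_1 = (4, -3, 3, -4)ᵀ
v_2 = (1, 0, 0, 0)ᵀ

Let N = A − (-2)·I. We want v_2 with N^2 v_2 = 0 but N^1 v_2 ≠ 0; then v_{j-1} := N · v_j for j = 2, …, 2.

Pick v_2 = (1, 0, 0, 0)ᵀ.
Then v_1 = N · v_2 = (4, -3, 3, -4)ᵀ.

Sanity check: (A − (-2)·I) v_1 = (0, 0, 0, 0)ᵀ = 0. ✓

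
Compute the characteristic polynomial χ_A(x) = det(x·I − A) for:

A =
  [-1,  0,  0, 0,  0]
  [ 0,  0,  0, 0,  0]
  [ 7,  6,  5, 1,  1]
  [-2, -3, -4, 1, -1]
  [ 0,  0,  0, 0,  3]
x^5 - 8*x^4 + 18*x^3 - 27*x

Expanding det(x·I − A) (e.g. by cofactor expansion or by noting that A is similar to its Jordan form J, which has the same characteristic polynomial as A) gives
  χ_A(x) = x^5 - 8*x^4 + 18*x^3 - 27*x
which factors as x*(x - 3)^3*(x + 1). The eigenvalues (with algebraic multiplicities) are λ = -1 with multiplicity 1, λ = 0 with multiplicity 1, λ = 3 with multiplicity 3.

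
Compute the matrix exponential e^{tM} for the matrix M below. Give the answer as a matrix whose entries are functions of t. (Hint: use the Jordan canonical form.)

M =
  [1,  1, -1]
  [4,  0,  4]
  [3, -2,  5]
e^{tM} =
  [t^2*exp(2*t) - t*exp(2*t) + exp(2*t), -t^2*exp(2*t)/2 + t*exp(2*t), t^2*exp(2*t) - t*exp(2*t)]
  [4*t*exp(2*t), -2*t*exp(2*t) + exp(2*t), 4*t*exp(2*t)]
  [-t^2*exp(2*t) + 3*t*exp(2*t), t^2*exp(2*t)/2 - 2*t*exp(2*t), -t^2*exp(2*t) + 3*t*exp(2*t) + exp(2*t)]

Strategy: write M = P · J · P⁻¹ where J is a Jordan canonical form, so e^{tM} = P · e^{tJ} · P⁻¹, and e^{tJ} can be computed block-by-block.

M has Jordan form
J =
  [2, 1, 0]
  [0, 2, 1]
  [0, 0, 2]
(up to reordering of blocks).

Per-block formulas:
  For a 3×3 Jordan block J_3(2): exp(t · J_3(2)) = e^(2t)·(I + t·N + (t^2/2)·N^2), where N is the 3×3 nilpotent shift.

After assembling e^{tJ} and conjugating by P, we get:

e^{tM} =
  [t^2*exp(2*t) - t*exp(2*t) + exp(2*t), -t^2*exp(2*t)/2 + t*exp(2*t), t^2*exp(2*t) - t*exp(2*t)]
  [4*t*exp(2*t), -2*t*exp(2*t) + exp(2*t), 4*t*exp(2*t)]
  [-t^2*exp(2*t) + 3*t*exp(2*t), t^2*exp(2*t)/2 - 2*t*exp(2*t), -t^2*exp(2*t) + 3*t*exp(2*t) + exp(2*t)]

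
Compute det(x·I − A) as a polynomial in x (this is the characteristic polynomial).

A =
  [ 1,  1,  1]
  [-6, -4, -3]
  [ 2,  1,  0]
x^3 + 3*x^2 + 3*x + 1

Expanding det(x·I − A) (e.g. by cofactor expansion or by noting that A is similar to its Jordan form J, which has the same characteristic polynomial as A) gives
  χ_A(x) = x^3 + 3*x^2 + 3*x + 1
which factors as (x + 1)^3. The eigenvalues (with algebraic multiplicities) are λ = -1 with multiplicity 3.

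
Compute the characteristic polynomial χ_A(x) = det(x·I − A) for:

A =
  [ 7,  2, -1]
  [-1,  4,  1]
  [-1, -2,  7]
x^3 - 18*x^2 + 108*x - 216

Expanding det(x·I − A) (e.g. by cofactor expansion or by noting that A is similar to its Jordan form J, which has the same characteristic polynomial as A) gives
  χ_A(x) = x^3 - 18*x^2 + 108*x - 216
which factors as (x - 6)^3. The eigenvalues (with algebraic multiplicities) are λ = 6 with multiplicity 3.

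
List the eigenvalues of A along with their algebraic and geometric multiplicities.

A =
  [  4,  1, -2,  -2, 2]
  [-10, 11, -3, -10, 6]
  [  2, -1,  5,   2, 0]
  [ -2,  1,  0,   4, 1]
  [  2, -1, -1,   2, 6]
λ = 6: alg = 5, geom = 2

Step 1 — factor the characteristic polynomial to read off the algebraic multiplicities:
  χ_A(x) = (x - 6)^5

Step 2 — compute geometric multiplicities via the rank-nullity identity g(λ) = n − rank(A − λI):
  rank(A − (6)·I) = 3, so dim ker(A − (6)·I) = n − 3 = 2

Summary:
  λ = 6: algebraic multiplicity = 5, geometric multiplicity = 2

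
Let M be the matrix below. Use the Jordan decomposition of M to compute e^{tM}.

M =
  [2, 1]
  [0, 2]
e^{tM} =
  [exp(2*t), t*exp(2*t)]
  [0, exp(2*t)]

Strategy: write M = P · J · P⁻¹ where J is a Jordan canonical form, so e^{tM} = P · e^{tJ} · P⁻¹, and e^{tJ} can be computed block-by-block.

M has Jordan form
J =
  [2, 1]
  [0, 2]
(up to reordering of blocks).

Per-block formulas:
  For a 2×2 Jordan block J_2(2): exp(t · J_2(2)) = e^(2t)·(I + t·N), where N is the 2×2 nilpotent shift.

After assembling e^{tJ} and conjugating by P, we get:

e^{tM} =
  [exp(2*t), t*exp(2*t)]
  [0, exp(2*t)]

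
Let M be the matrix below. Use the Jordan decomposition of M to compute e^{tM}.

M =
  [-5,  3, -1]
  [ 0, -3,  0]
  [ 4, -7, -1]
e^{tM} =
  [-2*t*exp(-3*t) + exp(-3*t), t^2*exp(-3*t)/2 + 3*t*exp(-3*t), -t*exp(-3*t)]
  [0, exp(-3*t), 0]
  [4*t*exp(-3*t), -t^2*exp(-3*t) - 7*t*exp(-3*t), 2*t*exp(-3*t) + exp(-3*t)]

Strategy: write M = P · J · P⁻¹ where J is a Jordan canonical form, so e^{tM} = P · e^{tJ} · P⁻¹, and e^{tJ} can be computed block-by-block.

M has Jordan form
J =
  [-3,  1,  0]
  [ 0, -3,  1]
  [ 0,  0, -3]
(up to reordering of blocks).

Per-block formulas:
  For a 3×3 Jordan block J_3(-3): exp(t · J_3(-3)) = e^(-3t)·(I + t·N + (t^2/2)·N^2), where N is the 3×3 nilpotent shift.

After assembling e^{tJ} and conjugating by P, we get:

e^{tM} =
  [-2*t*exp(-3*t) + exp(-3*t), t^2*exp(-3*t)/2 + 3*t*exp(-3*t), -t*exp(-3*t)]
  [0, exp(-3*t), 0]
  [4*t*exp(-3*t), -t^2*exp(-3*t) - 7*t*exp(-3*t), 2*t*exp(-3*t) + exp(-3*t)]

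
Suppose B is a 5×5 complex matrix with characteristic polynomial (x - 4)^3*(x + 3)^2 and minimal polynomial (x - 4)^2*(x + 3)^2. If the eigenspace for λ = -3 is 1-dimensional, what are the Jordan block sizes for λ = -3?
Block sizes for λ = -3: [2]

Step 1 — from the characteristic polynomial, algebraic multiplicity of λ = -3 is 2. From dim ker(B − (-3)·I) = 1, there are exactly 1 Jordan blocks for λ = -3.
Step 2 — from the minimal polynomial, the factor (x + 3)^2 tells us the largest block for λ = -3 has size 2.
Step 3 — with total size 2, 1 blocks, and largest block 2, the block sizes (in nonincreasing order) are [2].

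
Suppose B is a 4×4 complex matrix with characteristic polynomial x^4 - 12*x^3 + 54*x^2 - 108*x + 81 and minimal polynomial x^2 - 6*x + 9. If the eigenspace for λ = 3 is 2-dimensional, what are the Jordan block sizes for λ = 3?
Block sizes for λ = 3: [2, 2]

Step 1 — from the characteristic polynomial, algebraic multiplicity of λ = 3 is 4. From dim ker(B − (3)·I) = 2, there are exactly 2 Jordan blocks for λ = 3.
Step 2 — from the minimal polynomial, the factor (x − 3)^2 tells us the largest block for λ = 3 has size 2.
Step 3 — with total size 4, 2 blocks, and largest block 2, the block sizes (in nonincreasing order) are [2, 2].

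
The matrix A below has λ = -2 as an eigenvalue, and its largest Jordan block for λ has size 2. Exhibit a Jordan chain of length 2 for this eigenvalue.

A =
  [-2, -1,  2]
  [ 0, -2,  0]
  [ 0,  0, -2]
A Jordan chain for λ = -2 of length 2:
v_1 = (-1, 0, 0)ᵀ
v_2 = (0, 1, 0)ᵀ

Let N = A − (-2)·I. We want v_2 with N^2 v_2 = 0 but N^1 v_2 ≠ 0; then v_{j-1} := N · v_j for j = 2, …, 2.

Pick v_2 = (0, 1, 0)ᵀ.
Then v_1 = N · v_2 = (-1, 0, 0)ᵀ.

Sanity check: (A − (-2)·I) v_1 = (0, 0, 0)ᵀ = 0. ✓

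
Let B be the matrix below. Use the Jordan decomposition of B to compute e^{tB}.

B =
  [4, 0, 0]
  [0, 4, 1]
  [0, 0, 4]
e^{tB} =
  [exp(4*t), 0, 0]
  [0, exp(4*t), t*exp(4*t)]
  [0, 0, exp(4*t)]

Strategy: write B = P · J · P⁻¹ where J is a Jordan canonical form, so e^{tB} = P · e^{tJ} · P⁻¹, and e^{tJ} can be computed block-by-block.

B has Jordan form
J =
  [4, 1, 0]
  [0, 4, 0]
  [0, 0, 4]
(up to reordering of blocks).

Per-block formulas:
  For a 1×1 block at λ = 4: exp(t · [4]) = [e^(4t)].
  For a 2×2 Jordan block J_2(4): exp(t · J_2(4)) = e^(4t)·(I + t·N), where N is the 2×2 nilpotent shift.

After assembling e^{tJ} and conjugating by P, we get:

e^{tB} =
  [exp(4*t), 0, 0]
  [0, exp(4*t), t*exp(4*t)]
  [0, 0, exp(4*t)]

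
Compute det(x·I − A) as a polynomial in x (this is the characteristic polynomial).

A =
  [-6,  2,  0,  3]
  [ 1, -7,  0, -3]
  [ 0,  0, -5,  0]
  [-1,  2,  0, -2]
x^4 + 20*x^3 + 150*x^2 + 500*x + 625

Expanding det(x·I − A) (e.g. by cofactor expansion or by noting that A is similar to its Jordan form J, which has the same characteristic polynomial as A) gives
  χ_A(x) = x^4 + 20*x^3 + 150*x^2 + 500*x + 625
which factors as (x + 5)^4. The eigenvalues (with algebraic multiplicities) are λ = -5 with multiplicity 4.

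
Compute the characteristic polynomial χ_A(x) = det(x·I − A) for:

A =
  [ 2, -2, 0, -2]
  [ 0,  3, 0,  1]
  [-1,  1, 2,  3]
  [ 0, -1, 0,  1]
x^4 - 8*x^3 + 24*x^2 - 32*x + 16

Expanding det(x·I − A) (e.g. by cofactor expansion or by noting that A is similar to its Jordan form J, which has the same characteristic polynomial as A) gives
  χ_A(x) = x^4 - 8*x^3 + 24*x^2 - 32*x + 16
which factors as (x - 2)^4. The eigenvalues (with algebraic multiplicities) are λ = 2 with multiplicity 4.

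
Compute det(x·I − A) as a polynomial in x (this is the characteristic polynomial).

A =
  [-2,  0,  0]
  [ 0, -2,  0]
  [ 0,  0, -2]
x^3 + 6*x^2 + 12*x + 8

Expanding det(x·I − A) (e.g. by cofactor expansion or by noting that A is similar to its Jordan form J, which has the same characteristic polynomial as A) gives
  χ_A(x) = x^3 + 6*x^2 + 12*x + 8
which factors as (x + 2)^3. The eigenvalues (with algebraic multiplicities) are λ = -2 with multiplicity 3.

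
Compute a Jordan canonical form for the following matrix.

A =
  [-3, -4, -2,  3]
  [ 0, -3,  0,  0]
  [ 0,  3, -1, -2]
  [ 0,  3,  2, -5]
J_3(-3) ⊕ J_1(-3)

The characteristic polynomial is
  det(x·I − A) = x^4 + 12*x^3 + 54*x^2 + 108*x + 81 = (x + 3)^4

Eigenvalues and multiplicities (the geometric multiplicity of λ is n − rank(A − λI), which equals the number of Jordan blocks for λ):
  λ = -3: algebraic multiplicity = 4, geometric multiplicity = 2

Determining the block sizes for each eigenvalue:
  λ = -3: with am = 4 and gm = 2, the partition is not yet determined (e.g. several partitions of 4 into 2 parts exist). Let N = A − (-3)·I. Computing rank(N^1) = 2, rank(N^2) = 1, rank(N^3) = 0; the number of blocks of size ≥ j is rank(N^{j−1}) − rank(N^j), giving [2, 1, 1]. So we have 1 block(s) of size 3, 1 block(s) of size 1 → block sizes [3, 1]

Assembling the blocks gives a Jordan form
J =
  [-3,  1,  0,  0]
  [ 0, -3,  1,  0]
  [ 0,  0, -3,  0]
  [ 0,  0,  0, -3]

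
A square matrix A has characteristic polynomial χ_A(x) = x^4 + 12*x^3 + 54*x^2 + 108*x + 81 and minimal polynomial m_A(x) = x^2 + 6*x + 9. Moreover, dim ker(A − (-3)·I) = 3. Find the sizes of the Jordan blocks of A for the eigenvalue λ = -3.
Block sizes for λ = -3: [2, 1, 1]

Step 1 — from the characteristic polynomial, algebraic multiplicity of λ = -3 is 4. From dim ker(A − (-3)·I) = 3, there are exactly 3 Jordan blocks for λ = -3.
Step 2 — from the minimal polynomial, the factor (x + 3)^2 tells us the largest block for λ = -3 has size 2.
Step 3 — with total size 4, 3 blocks, and largest block 2, the block sizes (in nonincreasing order) are [2, 1, 1].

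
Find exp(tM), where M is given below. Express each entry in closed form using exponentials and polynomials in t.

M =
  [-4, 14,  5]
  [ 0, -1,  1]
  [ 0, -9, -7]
e^{tM} =
  [exp(-4*t), -3*t^2*exp(-4*t)/2 + 14*t*exp(-4*t), -t^2*exp(-4*t)/2 + 5*t*exp(-4*t)]
  [0, 3*t*exp(-4*t) + exp(-4*t), t*exp(-4*t)]
  [0, -9*t*exp(-4*t), -3*t*exp(-4*t) + exp(-4*t)]

Strategy: write M = P · J · P⁻¹ where J is a Jordan canonical form, so e^{tM} = P · e^{tJ} · P⁻¹, and e^{tJ} can be computed block-by-block.

M has Jordan form
J =
  [-4,  1,  0]
  [ 0, -4,  1]
  [ 0,  0, -4]
(up to reordering of blocks).

Per-block formulas:
  For a 3×3 Jordan block J_3(-4): exp(t · J_3(-4)) = e^(-4t)·(I + t·N + (t^2/2)·N^2), where N is the 3×3 nilpotent shift.

After assembling e^{tJ} and conjugating by P, we get:

e^{tM} =
  [exp(-4*t), -3*t^2*exp(-4*t)/2 + 14*t*exp(-4*t), -t^2*exp(-4*t)/2 + 5*t*exp(-4*t)]
  [0, 3*t*exp(-4*t) + exp(-4*t), t*exp(-4*t)]
  [0, -9*t*exp(-4*t), -3*t*exp(-4*t) + exp(-4*t)]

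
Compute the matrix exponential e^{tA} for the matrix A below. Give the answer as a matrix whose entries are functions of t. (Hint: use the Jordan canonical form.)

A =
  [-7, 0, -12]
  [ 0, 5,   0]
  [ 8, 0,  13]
e^{tA} =
  [-2*exp(5*t) + 3*exp(t), 0, -3*exp(5*t) + 3*exp(t)]
  [0, exp(5*t), 0]
  [2*exp(5*t) - 2*exp(t), 0, 3*exp(5*t) - 2*exp(t)]

Strategy: write A = P · J · P⁻¹ where J is a Jordan canonical form, so e^{tA} = P · e^{tJ} · P⁻¹, and e^{tJ} can be computed block-by-block.

A has Jordan form
J =
  [1, 0, 0]
  [0, 5, 0]
  [0, 0, 5]
(up to reordering of blocks).

Per-block formulas:
  For a 1×1 block at λ = 5: exp(t · [5]) = [e^(5t)].
  For a 1×1 block at λ = 1: exp(t · [1]) = [e^(1t)].

After assembling e^{tJ} and conjugating by P, we get:

e^{tA} =
  [-2*exp(5*t) + 3*exp(t), 0, -3*exp(5*t) + 3*exp(t)]
  [0, exp(5*t), 0]
  [2*exp(5*t) - 2*exp(t), 0, 3*exp(5*t) - 2*exp(t)]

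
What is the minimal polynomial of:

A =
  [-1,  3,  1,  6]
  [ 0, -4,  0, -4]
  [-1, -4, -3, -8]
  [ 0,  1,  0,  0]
x^3 + 6*x^2 + 12*x + 8

The characteristic polynomial is χ_A(x) = (x + 2)^4, so the eigenvalues are known. The minimal polynomial is
  m_A(x) = Π_λ (x − λ)^{k_λ}
where k_λ is the size of the *largest* Jordan block for λ (equivalently, the smallest k with (A − λI)^k v = 0 for every generalised eigenvector v of λ).

  λ = -2: largest Jordan block has size 3, contributing (x + 2)^3

So m_A(x) = (x + 2)^3 = x^3 + 6*x^2 + 12*x + 8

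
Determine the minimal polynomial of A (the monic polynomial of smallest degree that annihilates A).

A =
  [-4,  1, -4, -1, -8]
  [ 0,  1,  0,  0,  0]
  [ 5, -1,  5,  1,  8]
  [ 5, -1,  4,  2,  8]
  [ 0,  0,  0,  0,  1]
x^2 - 2*x + 1

The characteristic polynomial is χ_A(x) = (x - 1)^5, so the eigenvalues are known. The minimal polynomial is
  m_A(x) = Π_λ (x − λ)^{k_λ}
where k_λ is the size of the *largest* Jordan block for λ (equivalently, the smallest k with (A − λI)^k v = 0 for every generalised eigenvector v of λ).

  λ = 1: largest Jordan block has size 2, contributing (x − 1)^2

So m_A(x) = (x - 1)^2 = x^2 - 2*x + 1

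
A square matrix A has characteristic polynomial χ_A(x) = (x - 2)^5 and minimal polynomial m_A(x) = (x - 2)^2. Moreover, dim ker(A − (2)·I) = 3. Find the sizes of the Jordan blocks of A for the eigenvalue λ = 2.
Block sizes for λ = 2: [2, 2, 1]

Step 1 — from the characteristic polynomial, algebraic multiplicity of λ = 2 is 5. From dim ker(A − (2)·I) = 3, there are exactly 3 Jordan blocks for λ = 2.
Step 2 — from the minimal polynomial, the factor (x − 2)^2 tells us the largest block for λ = 2 has size 2.
Step 3 — with total size 5, 3 blocks, and largest block 2, the block sizes (in nonincreasing order) are [2, 2, 1].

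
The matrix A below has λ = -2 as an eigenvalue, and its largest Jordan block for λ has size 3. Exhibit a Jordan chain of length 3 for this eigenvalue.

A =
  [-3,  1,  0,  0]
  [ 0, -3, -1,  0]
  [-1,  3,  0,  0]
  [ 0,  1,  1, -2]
A Jordan chain for λ = -2 of length 3:
v_1 = (1, 1, -1, -1)ᵀ
v_2 = (-1, 0, -1, 0)ᵀ
v_3 = (1, 0, 0, 0)ᵀ

Let N = A − (-2)·I. We want v_3 with N^3 v_3 = 0 but N^2 v_3 ≠ 0; then v_{j-1} := N · v_j for j = 3, …, 2.

Pick v_3 = (1, 0, 0, 0)ᵀ.
Then v_2 = N · v_3 = (-1, 0, -1, 0)ᵀ.
Then v_1 = N · v_2 = (1, 1, -1, -1)ᵀ.

Sanity check: (A − (-2)·I) v_1 = (0, 0, 0, 0)ᵀ = 0. ✓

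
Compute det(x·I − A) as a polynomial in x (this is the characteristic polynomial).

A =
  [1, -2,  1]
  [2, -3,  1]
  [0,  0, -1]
x^3 + 3*x^2 + 3*x + 1

Expanding det(x·I − A) (e.g. by cofactor expansion or by noting that A is similar to its Jordan form J, which has the same characteristic polynomial as A) gives
  χ_A(x) = x^3 + 3*x^2 + 3*x + 1
which factors as (x + 1)^3. The eigenvalues (with algebraic multiplicities) are λ = -1 with multiplicity 3.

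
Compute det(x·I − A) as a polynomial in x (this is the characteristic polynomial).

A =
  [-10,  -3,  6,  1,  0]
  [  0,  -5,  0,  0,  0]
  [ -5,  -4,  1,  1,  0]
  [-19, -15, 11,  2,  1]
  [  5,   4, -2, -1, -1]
x^5 + 13*x^4 + 58*x^3 + 106*x^2 + 85*x + 25

Expanding det(x·I − A) (e.g. by cofactor expansion or by noting that A is similar to its Jordan form J, which has the same characteristic polynomial as A) gives
  χ_A(x) = x^5 + 13*x^4 + 58*x^3 + 106*x^2 + 85*x + 25
which factors as (x + 1)^3*(x + 5)^2. The eigenvalues (with algebraic multiplicities) are λ = -5 with multiplicity 2, λ = -1 with multiplicity 3.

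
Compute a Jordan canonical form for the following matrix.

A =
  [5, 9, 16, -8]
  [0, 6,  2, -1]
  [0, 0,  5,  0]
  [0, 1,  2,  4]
J_3(5) ⊕ J_1(5)

The characteristic polynomial is
  det(x·I − A) = x^4 - 20*x^3 + 150*x^2 - 500*x + 625 = (x - 5)^4

Eigenvalues and multiplicities (the geometric multiplicity of λ is n − rank(A − λI), which equals the number of Jordan blocks for λ):
  λ = 5: algebraic multiplicity = 4, geometric multiplicity = 2

Determining the block sizes for each eigenvalue:
  λ = 5: with am = 4 and gm = 2, the partition is not yet determined (e.g. several partitions of 4 into 2 parts exist). Let N = A − (5)·I. Computing rank(N^1) = 2, rank(N^2) = 1, rank(N^3) = 0; the number of blocks of size ≥ j is rank(N^{j−1}) − rank(N^j), giving [2, 1, 1]. So we have 1 block(s) of size 3, 1 block(s) of size 1 → block sizes [3, 1]

Assembling the blocks gives a Jordan form
J =
  [5, 1, 0, 0]
  [0, 5, 1, 0]
  [0, 0, 5, 0]
  [0, 0, 0, 5]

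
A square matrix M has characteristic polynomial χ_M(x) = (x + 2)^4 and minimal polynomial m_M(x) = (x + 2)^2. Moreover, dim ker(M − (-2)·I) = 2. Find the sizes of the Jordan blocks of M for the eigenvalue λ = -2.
Block sizes for λ = -2: [2, 2]

Step 1 — from the characteristic polynomial, algebraic multiplicity of λ = -2 is 4. From dim ker(M − (-2)·I) = 2, there are exactly 2 Jordan blocks for λ = -2.
Step 2 — from the minimal polynomial, the factor (x + 2)^2 tells us the largest block for λ = -2 has size 2.
Step 3 — with total size 4, 2 blocks, and largest block 2, the block sizes (in nonincreasing order) are [2, 2].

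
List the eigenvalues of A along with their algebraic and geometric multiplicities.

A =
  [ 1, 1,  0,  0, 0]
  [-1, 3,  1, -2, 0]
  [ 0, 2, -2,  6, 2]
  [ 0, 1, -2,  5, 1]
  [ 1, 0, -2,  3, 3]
λ = 2: alg = 5, geom = 2

Step 1 — factor the characteristic polynomial to read off the algebraic multiplicities:
  χ_A(x) = (x - 2)^5

Step 2 — compute geometric multiplicities via the rank-nullity identity g(λ) = n − rank(A − λI):
  rank(A − (2)·I) = 3, so dim ker(A − (2)·I) = n − 3 = 2

Summary:
  λ = 2: algebraic multiplicity = 5, geometric multiplicity = 2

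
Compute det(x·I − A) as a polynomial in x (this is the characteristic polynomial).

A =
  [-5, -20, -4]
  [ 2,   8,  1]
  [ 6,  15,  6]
x^3 - 9*x^2 + 27*x - 27

Expanding det(x·I − A) (e.g. by cofactor expansion or by noting that A is similar to its Jordan form J, which has the same characteristic polynomial as A) gives
  χ_A(x) = x^3 - 9*x^2 + 27*x - 27
which factors as (x - 3)^3. The eigenvalues (with algebraic multiplicities) are λ = 3 with multiplicity 3.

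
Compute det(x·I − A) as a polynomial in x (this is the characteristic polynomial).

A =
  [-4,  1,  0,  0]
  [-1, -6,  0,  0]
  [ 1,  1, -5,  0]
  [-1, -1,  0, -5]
x^4 + 20*x^3 + 150*x^2 + 500*x + 625

Expanding det(x·I − A) (e.g. by cofactor expansion or by noting that A is similar to its Jordan form J, which has the same characteristic polynomial as A) gives
  χ_A(x) = x^4 + 20*x^3 + 150*x^2 + 500*x + 625
which factors as (x + 5)^4. The eigenvalues (with algebraic multiplicities) are λ = -5 with multiplicity 4.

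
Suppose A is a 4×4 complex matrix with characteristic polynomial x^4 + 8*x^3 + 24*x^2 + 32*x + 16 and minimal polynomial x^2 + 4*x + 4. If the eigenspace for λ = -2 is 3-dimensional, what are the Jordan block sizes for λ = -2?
Block sizes for λ = -2: [2, 1, 1]

Step 1 — from the characteristic polynomial, algebraic multiplicity of λ = -2 is 4. From dim ker(A − (-2)·I) = 3, there are exactly 3 Jordan blocks for λ = -2.
Step 2 — from the minimal polynomial, the factor (x + 2)^2 tells us the largest block for λ = -2 has size 2.
Step 3 — with total size 4, 3 blocks, and largest block 2, the block sizes (in nonincreasing order) are [2, 1, 1].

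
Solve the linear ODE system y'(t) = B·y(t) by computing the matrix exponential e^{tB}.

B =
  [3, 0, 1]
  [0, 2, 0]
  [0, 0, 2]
e^{tB} =
  [exp(3*t), 0, exp(3*t) - exp(2*t)]
  [0, exp(2*t), 0]
  [0, 0, exp(2*t)]

Strategy: write B = P · J · P⁻¹ where J is a Jordan canonical form, so e^{tB} = P · e^{tJ} · P⁻¹, and e^{tJ} can be computed block-by-block.

B has Jordan form
J =
  [2, 0, 0]
  [0, 2, 0]
  [0, 0, 3]
(up to reordering of blocks).

Per-block formulas:
  For a 1×1 block at λ = 2: exp(t · [2]) = [e^(2t)].
  For a 1×1 block at λ = 3: exp(t · [3]) = [e^(3t)].

After assembling e^{tJ} and conjugating by P, we get:

e^{tB} =
  [exp(3*t), 0, exp(3*t) - exp(2*t)]
  [0, exp(2*t), 0]
  [0, 0, exp(2*t)]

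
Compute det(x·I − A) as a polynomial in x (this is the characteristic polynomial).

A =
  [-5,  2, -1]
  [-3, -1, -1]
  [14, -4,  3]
x^3 + 3*x^2 + 3*x + 1

Expanding det(x·I − A) (e.g. by cofactor expansion or by noting that A is similar to its Jordan form J, which has the same characteristic polynomial as A) gives
  χ_A(x) = x^3 + 3*x^2 + 3*x + 1
which factors as (x + 1)^3. The eigenvalues (with algebraic multiplicities) are λ = -1 with multiplicity 3.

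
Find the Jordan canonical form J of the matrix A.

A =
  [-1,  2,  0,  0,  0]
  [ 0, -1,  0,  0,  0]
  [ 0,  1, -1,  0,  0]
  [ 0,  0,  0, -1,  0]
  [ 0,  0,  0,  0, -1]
J_2(-1) ⊕ J_1(-1) ⊕ J_1(-1) ⊕ J_1(-1)

The characteristic polynomial is
  det(x·I − A) = x^5 + 5*x^4 + 10*x^3 + 10*x^2 + 5*x + 1 = (x + 1)^5

Eigenvalues and multiplicities (the geometric multiplicity of λ is n − rank(A − λI), which equals the number of Jordan blocks for λ):
  λ = -1: algebraic multiplicity = 5, geometric multiplicity = 4

Determining the block sizes for each eigenvalue:
  λ = -1: 4 blocks summing to 5 forces exactly one block of size 2 and the rest size 1 → block sizes [2, 1, 1, 1]

Assembling the blocks gives a Jordan form
J =
  [-1,  1,  0,  0,  0]
  [ 0, -1,  0,  0,  0]
  [ 0,  0, -1,  0,  0]
  [ 0,  0,  0, -1,  0]
  [ 0,  0,  0,  0, -1]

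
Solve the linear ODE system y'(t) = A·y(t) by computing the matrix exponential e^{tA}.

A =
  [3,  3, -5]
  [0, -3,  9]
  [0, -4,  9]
e^{tA} =
  [exp(3*t), t^2*exp(3*t) + 3*t*exp(3*t), -3*t^2*exp(3*t)/2 - 5*t*exp(3*t)]
  [0, -6*t*exp(3*t) + exp(3*t), 9*t*exp(3*t)]
  [0, -4*t*exp(3*t), 6*t*exp(3*t) + exp(3*t)]

Strategy: write A = P · J · P⁻¹ where J is a Jordan canonical form, so e^{tA} = P · e^{tJ} · P⁻¹, and e^{tJ} can be computed block-by-block.

A has Jordan form
J =
  [3, 1, 0]
  [0, 3, 1]
  [0, 0, 3]
(up to reordering of blocks).

Per-block formulas:
  For a 3×3 Jordan block J_3(3): exp(t · J_3(3)) = e^(3t)·(I + t·N + (t^2/2)·N^2), where N is the 3×3 nilpotent shift.

After assembling e^{tJ} and conjugating by P, we get:

e^{tA} =
  [exp(3*t), t^2*exp(3*t) + 3*t*exp(3*t), -3*t^2*exp(3*t)/2 - 5*t*exp(3*t)]
  [0, -6*t*exp(3*t) + exp(3*t), 9*t*exp(3*t)]
  [0, -4*t*exp(3*t), 6*t*exp(3*t) + exp(3*t)]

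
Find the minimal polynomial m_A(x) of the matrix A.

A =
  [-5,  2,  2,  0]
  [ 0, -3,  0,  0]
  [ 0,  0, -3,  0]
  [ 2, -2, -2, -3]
x^2 + 8*x + 15

The characteristic polynomial is χ_A(x) = (x + 3)^3*(x + 5), so the eigenvalues are known. The minimal polynomial is
  m_A(x) = Π_λ (x − λ)^{k_λ}
where k_λ is the size of the *largest* Jordan block for λ (equivalently, the smallest k with (A − λI)^k v = 0 for every generalised eigenvector v of λ).

  λ = -5: largest Jordan block has size 1, contributing (x + 5)
  λ = -3: largest Jordan block has size 1, contributing (x + 3)

So m_A(x) = (x + 3)*(x + 5) = x^2 + 8*x + 15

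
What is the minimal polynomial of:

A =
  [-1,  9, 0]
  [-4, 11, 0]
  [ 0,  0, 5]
x^2 - 10*x + 25

The characteristic polynomial is χ_A(x) = (x - 5)^3, so the eigenvalues are known. The minimal polynomial is
  m_A(x) = Π_λ (x − λ)^{k_λ}
where k_λ is the size of the *largest* Jordan block for λ (equivalently, the smallest k with (A − λI)^k v = 0 for every generalised eigenvector v of λ).

  λ = 5: largest Jordan block has size 2, contributing (x − 5)^2

So m_A(x) = (x - 5)^2 = x^2 - 10*x + 25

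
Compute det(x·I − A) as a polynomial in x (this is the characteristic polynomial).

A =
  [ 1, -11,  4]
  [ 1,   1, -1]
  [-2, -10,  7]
x^3 - 9*x^2 + 24*x - 20

Expanding det(x·I − A) (e.g. by cofactor expansion or by noting that A is similar to its Jordan form J, which has the same characteristic polynomial as A) gives
  χ_A(x) = x^3 - 9*x^2 + 24*x - 20
which factors as (x - 5)*(x - 2)^2. The eigenvalues (with algebraic multiplicities) are λ = 2 with multiplicity 2, λ = 5 with multiplicity 1.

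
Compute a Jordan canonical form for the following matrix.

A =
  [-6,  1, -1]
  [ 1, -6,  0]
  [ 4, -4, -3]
J_3(-5)

The characteristic polynomial is
  det(x·I − A) = x^3 + 15*x^2 + 75*x + 125 = (x + 5)^3

Eigenvalues and multiplicities (the geometric multiplicity of λ is n − rank(A − λI), which equals the number of Jordan blocks for λ):
  λ = -5: algebraic multiplicity = 3, geometric multiplicity = 1

Determining the block sizes for each eigenvalue:
  λ = -5: one block (gm = 1), so the single block has size am = 3 → block sizes [3]

Assembling the blocks gives a Jordan form
J =
  [-5,  1,  0]
  [ 0, -5,  1]
  [ 0,  0, -5]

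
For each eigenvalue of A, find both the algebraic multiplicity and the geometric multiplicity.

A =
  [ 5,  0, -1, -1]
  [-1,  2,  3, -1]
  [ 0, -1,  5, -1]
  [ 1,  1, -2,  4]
λ = 4: alg = 4, geom = 2

Step 1 — factor the characteristic polynomial to read off the algebraic multiplicities:
  χ_A(x) = (x - 4)^4

Step 2 — compute geometric multiplicities via the rank-nullity identity g(λ) = n − rank(A − λI):
  rank(A − (4)·I) = 2, so dim ker(A − (4)·I) = n − 2 = 2

Summary:
  λ = 4: algebraic multiplicity = 4, geometric multiplicity = 2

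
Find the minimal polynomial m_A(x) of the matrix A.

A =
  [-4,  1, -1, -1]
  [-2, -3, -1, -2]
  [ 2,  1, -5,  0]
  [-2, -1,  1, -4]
x^3 + 12*x^2 + 48*x + 64

The characteristic polynomial is χ_A(x) = (x + 4)^4, so the eigenvalues are known. The minimal polynomial is
  m_A(x) = Π_λ (x − λ)^{k_λ}
where k_λ is the size of the *largest* Jordan block for λ (equivalently, the smallest k with (A − λI)^k v = 0 for every generalised eigenvector v of λ).

  λ = -4: largest Jordan block has size 3, contributing (x + 4)^3

So m_A(x) = (x + 4)^3 = x^3 + 12*x^2 + 48*x + 64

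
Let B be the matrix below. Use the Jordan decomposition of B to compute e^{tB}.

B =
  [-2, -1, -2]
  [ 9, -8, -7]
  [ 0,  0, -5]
e^{tB} =
  [3*t*exp(-5*t) + exp(-5*t), -t*exp(-5*t), t^2*exp(-5*t)/2 - 2*t*exp(-5*t)]
  [9*t*exp(-5*t), -3*t*exp(-5*t) + exp(-5*t), 3*t^2*exp(-5*t)/2 - 7*t*exp(-5*t)]
  [0, 0, exp(-5*t)]

Strategy: write B = P · J · P⁻¹ where J is a Jordan canonical form, so e^{tB} = P · e^{tJ} · P⁻¹, and e^{tJ} can be computed block-by-block.

B has Jordan form
J =
  [-5,  1,  0]
  [ 0, -5,  1]
  [ 0,  0, -5]
(up to reordering of blocks).

Per-block formulas:
  For a 3×3 Jordan block J_3(-5): exp(t · J_3(-5)) = e^(-5t)·(I + t·N + (t^2/2)·N^2), where N is the 3×3 nilpotent shift.

After assembling e^{tJ} and conjugating by P, we get:

e^{tB} =
  [3*t*exp(-5*t) + exp(-5*t), -t*exp(-5*t), t^2*exp(-5*t)/2 - 2*t*exp(-5*t)]
  [9*t*exp(-5*t), -3*t*exp(-5*t) + exp(-5*t), 3*t^2*exp(-5*t)/2 - 7*t*exp(-5*t)]
  [0, 0, exp(-5*t)]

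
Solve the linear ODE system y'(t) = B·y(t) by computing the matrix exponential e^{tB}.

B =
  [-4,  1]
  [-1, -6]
e^{tB} =
  [t*exp(-5*t) + exp(-5*t), t*exp(-5*t)]
  [-t*exp(-5*t), -t*exp(-5*t) + exp(-5*t)]

Strategy: write B = P · J · P⁻¹ where J is a Jordan canonical form, so e^{tB} = P · e^{tJ} · P⁻¹, and e^{tJ} can be computed block-by-block.

B has Jordan form
J =
  [-5,  1]
  [ 0, -5]
(up to reordering of blocks).

Per-block formulas:
  For a 2×2 Jordan block J_2(-5): exp(t · J_2(-5)) = e^(-5t)·(I + t·N), where N is the 2×2 nilpotent shift.

After assembling e^{tJ} and conjugating by P, we get:

e^{tB} =
  [t*exp(-5*t) + exp(-5*t), t*exp(-5*t)]
  [-t*exp(-5*t), -t*exp(-5*t) + exp(-5*t)]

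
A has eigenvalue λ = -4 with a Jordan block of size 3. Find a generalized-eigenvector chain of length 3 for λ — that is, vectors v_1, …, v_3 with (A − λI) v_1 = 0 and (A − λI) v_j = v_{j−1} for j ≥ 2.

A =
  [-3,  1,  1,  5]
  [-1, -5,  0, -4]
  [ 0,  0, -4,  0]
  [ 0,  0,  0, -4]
A Jordan chain for λ = -4 of length 3:
v_1 = (1, -1, 0, 0)ᵀ
v_2 = (1, 0, 0, 0)ᵀ
v_3 = (0, 0, 1, 0)ᵀ

Let N = A − (-4)·I. We want v_3 with N^3 v_3 = 0 but N^2 v_3 ≠ 0; then v_{j-1} := N · v_j for j = 3, …, 2.

Pick v_3 = (0, 0, 1, 0)ᵀ.
Then v_2 = N · v_3 = (1, 0, 0, 0)ᵀ.
Then v_1 = N · v_2 = (1, -1, 0, 0)ᵀ.

Sanity check: (A − (-4)·I) v_1 = (0, 0, 0, 0)ᵀ = 0. ✓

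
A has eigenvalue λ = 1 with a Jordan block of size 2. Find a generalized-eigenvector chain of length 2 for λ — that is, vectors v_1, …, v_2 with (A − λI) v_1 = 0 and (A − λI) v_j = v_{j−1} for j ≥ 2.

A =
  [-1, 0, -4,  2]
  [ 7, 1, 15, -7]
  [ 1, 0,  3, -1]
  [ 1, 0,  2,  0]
A Jordan chain for λ = 1 of length 2:
v_1 = (0, -1, 0, 0)ᵀ
v_2 = (2, 0, -1, 0)ᵀ

Let N = A − (1)·I. We want v_2 with N^2 v_2 = 0 but N^1 v_2 ≠ 0; then v_{j-1} := N · v_j for j = 2, …, 2.

Pick v_2 = (2, 0, -1, 0)ᵀ.
Then v_1 = N · v_2 = (0, -1, 0, 0)ᵀ.

Sanity check: (A − (1)·I) v_1 = (0, 0, 0, 0)ᵀ = 0. ✓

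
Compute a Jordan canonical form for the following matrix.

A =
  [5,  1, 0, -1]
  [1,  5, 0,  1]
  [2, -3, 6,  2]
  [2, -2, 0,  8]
J_3(6) ⊕ J_1(6)

The characteristic polynomial is
  det(x·I − A) = x^4 - 24*x^3 + 216*x^2 - 864*x + 1296 = (x - 6)^4

Eigenvalues and multiplicities (the geometric multiplicity of λ is n − rank(A − λI), which equals the number of Jordan blocks for λ):
  λ = 6: algebraic multiplicity = 4, geometric multiplicity = 2

Determining the block sizes for each eigenvalue:
  λ = 6: with am = 4 and gm = 2, the partition is not yet determined (e.g. several partitions of 4 into 2 parts exist). Let N = A − (6)·I. Computing rank(N^1) = 2, rank(N^2) = 1, rank(N^3) = 0; the number of blocks of size ≥ j is rank(N^{j−1}) − rank(N^j), giving [2, 1, 1]. So we have 1 block(s) of size 3, 1 block(s) of size 1 → block sizes [3, 1]

Assembling the blocks gives a Jordan form
J =
  [6, 1, 0, 0]
  [0, 6, 1, 0]
  [0, 0, 6, 0]
  [0, 0, 0, 6]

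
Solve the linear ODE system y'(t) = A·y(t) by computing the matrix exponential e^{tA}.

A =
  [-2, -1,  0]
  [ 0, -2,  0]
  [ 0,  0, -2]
e^{tA} =
  [exp(-2*t), -t*exp(-2*t), 0]
  [0, exp(-2*t), 0]
  [0, 0, exp(-2*t)]

Strategy: write A = P · J · P⁻¹ where J is a Jordan canonical form, so e^{tA} = P · e^{tJ} · P⁻¹, and e^{tJ} can be computed block-by-block.

A has Jordan form
J =
  [-2,  1,  0]
  [ 0, -2,  0]
  [ 0,  0, -2]
(up to reordering of blocks).

Per-block formulas:
  For a 1×1 block at λ = -2: exp(t · [-2]) = [e^(-2t)].
  For a 2×2 Jordan block J_2(-2): exp(t · J_2(-2)) = e^(-2t)·(I + t·N), where N is the 2×2 nilpotent shift.

After assembling e^{tJ} and conjugating by P, we get:

e^{tA} =
  [exp(-2*t), -t*exp(-2*t), 0]
  [0, exp(-2*t), 0]
  [0, 0, exp(-2*t)]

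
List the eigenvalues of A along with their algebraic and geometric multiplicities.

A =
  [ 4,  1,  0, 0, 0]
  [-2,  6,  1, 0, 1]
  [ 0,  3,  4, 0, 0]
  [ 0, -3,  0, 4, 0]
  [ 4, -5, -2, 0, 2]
λ = 4: alg = 5, geom = 3

Step 1 — factor the characteristic polynomial to read off the algebraic multiplicities:
  χ_A(x) = (x - 4)^5

Step 2 — compute geometric multiplicities via the rank-nullity identity g(λ) = n − rank(A − λI):
  rank(A − (4)·I) = 2, so dim ker(A − (4)·I) = n − 2 = 3

Summary:
  λ = 4: algebraic multiplicity = 5, geometric multiplicity = 3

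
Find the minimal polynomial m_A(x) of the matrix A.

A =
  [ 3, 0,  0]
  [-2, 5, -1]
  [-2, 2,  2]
x^2 - 7*x + 12

The characteristic polynomial is χ_A(x) = (x - 4)*(x - 3)^2, so the eigenvalues are known. The minimal polynomial is
  m_A(x) = Π_λ (x − λ)^{k_λ}
where k_λ is the size of the *largest* Jordan block for λ (equivalently, the smallest k with (A − λI)^k v = 0 for every generalised eigenvector v of λ).

  λ = 3: largest Jordan block has size 1, contributing (x − 3)
  λ = 4: largest Jordan block has size 1, contributing (x − 4)

So m_A(x) = (x - 4)*(x - 3) = x^2 - 7*x + 12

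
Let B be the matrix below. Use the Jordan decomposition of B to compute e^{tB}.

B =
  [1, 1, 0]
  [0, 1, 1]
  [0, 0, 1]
e^{tB} =
  [exp(t), t*exp(t), t^2*exp(t)/2]
  [0, exp(t), t*exp(t)]
  [0, 0, exp(t)]

Strategy: write B = P · J · P⁻¹ where J is a Jordan canonical form, so e^{tB} = P · e^{tJ} · P⁻¹, and e^{tJ} can be computed block-by-block.

B has Jordan form
J =
  [1, 1, 0]
  [0, 1, 1]
  [0, 0, 1]
(up to reordering of blocks).

Per-block formulas:
  For a 3×3 Jordan block J_3(1): exp(t · J_3(1)) = e^(1t)·(I + t·N + (t^2/2)·N^2), where N is the 3×3 nilpotent shift.

After assembling e^{tJ} and conjugating by P, we get:

e^{tB} =
  [exp(t), t*exp(t), t^2*exp(t)/2]
  [0, exp(t), t*exp(t)]
  [0, 0, exp(t)]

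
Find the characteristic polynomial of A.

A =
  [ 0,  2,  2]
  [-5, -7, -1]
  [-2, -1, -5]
x^3 + 12*x^2 + 48*x + 64

Expanding det(x·I − A) (e.g. by cofactor expansion or by noting that A is similar to its Jordan form J, which has the same characteristic polynomial as A) gives
  χ_A(x) = x^3 + 12*x^2 + 48*x + 64
which factors as (x + 4)^3. The eigenvalues (with algebraic multiplicities) are λ = -4 with multiplicity 3.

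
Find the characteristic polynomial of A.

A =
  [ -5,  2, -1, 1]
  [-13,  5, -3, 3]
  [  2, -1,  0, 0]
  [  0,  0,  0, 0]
x^4

Expanding det(x·I − A) (e.g. by cofactor expansion or by noting that A is similar to its Jordan form J, which has the same characteristic polynomial as A) gives
  χ_A(x) = x^4
which factors as x^4. The eigenvalues (with algebraic multiplicities) are λ = 0 with multiplicity 4.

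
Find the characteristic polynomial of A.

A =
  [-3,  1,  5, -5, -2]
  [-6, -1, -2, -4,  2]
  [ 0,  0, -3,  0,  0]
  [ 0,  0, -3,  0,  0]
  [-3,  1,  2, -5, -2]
x^5 + 9*x^4 + 27*x^3 + 27*x^2

Expanding det(x·I − A) (e.g. by cofactor expansion or by noting that A is similar to its Jordan form J, which has the same characteristic polynomial as A) gives
  χ_A(x) = x^5 + 9*x^4 + 27*x^3 + 27*x^2
which factors as x^2*(x + 3)^3. The eigenvalues (with algebraic multiplicities) are λ = -3 with multiplicity 3, λ = 0 with multiplicity 2.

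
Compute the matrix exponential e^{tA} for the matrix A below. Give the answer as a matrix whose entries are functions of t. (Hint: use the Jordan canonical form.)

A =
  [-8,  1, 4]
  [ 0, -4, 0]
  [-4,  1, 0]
e^{tA} =
  [-4*t*exp(-4*t) + exp(-4*t), t*exp(-4*t), 4*t*exp(-4*t)]
  [0, exp(-4*t), 0]
  [-4*t*exp(-4*t), t*exp(-4*t), 4*t*exp(-4*t) + exp(-4*t)]

Strategy: write A = P · J · P⁻¹ where J is a Jordan canonical form, so e^{tA} = P · e^{tJ} · P⁻¹, and e^{tJ} can be computed block-by-block.

A has Jordan form
J =
  [-4,  1,  0]
  [ 0, -4,  0]
  [ 0,  0, -4]
(up to reordering of blocks).

Per-block formulas:
  For a 1×1 block at λ = -4: exp(t · [-4]) = [e^(-4t)].
  For a 2×2 Jordan block J_2(-4): exp(t · J_2(-4)) = e^(-4t)·(I + t·N), where N is the 2×2 nilpotent shift.

After assembling e^{tJ} and conjugating by P, we get:

e^{tA} =
  [-4*t*exp(-4*t) + exp(-4*t), t*exp(-4*t), 4*t*exp(-4*t)]
  [0, exp(-4*t), 0]
  [-4*t*exp(-4*t), t*exp(-4*t), 4*t*exp(-4*t) + exp(-4*t)]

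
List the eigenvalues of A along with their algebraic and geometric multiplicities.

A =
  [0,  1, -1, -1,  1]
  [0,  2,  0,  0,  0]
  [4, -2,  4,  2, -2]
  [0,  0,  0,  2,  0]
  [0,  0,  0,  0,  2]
λ = 2: alg = 5, geom = 4

Step 1 — factor the characteristic polynomial to read off the algebraic multiplicities:
  χ_A(x) = (x - 2)^5

Step 2 — compute geometric multiplicities via the rank-nullity identity g(λ) = n − rank(A − λI):
  rank(A − (2)·I) = 1, so dim ker(A − (2)·I) = n − 1 = 4

Summary:
  λ = 2: algebraic multiplicity = 5, geometric multiplicity = 4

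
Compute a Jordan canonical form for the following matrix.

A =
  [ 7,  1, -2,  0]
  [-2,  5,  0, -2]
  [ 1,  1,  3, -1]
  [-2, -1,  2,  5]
J_2(5) ⊕ J_2(5)

The characteristic polynomial is
  det(x·I − A) = x^4 - 20*x^3 + 150*x^2 - 500*x + 625 = (x - 5)^4

Eigenvalues and multiplicities (the geometric multiplicity of λ is n − rank(A − λI), which equals the number of Jordan blocks for λ):
  λ = 5: algebraic multiplicity = 4, geometric multiplicity = 2

Determining the block sizes for each eigenvalue:
  λ = 5: with am = 4 and gm = 2, the partition is not yet determined (e.g. several partitions of 4 into 2 parts exist). Let N = A − (5)·I. Computing rank(N^1) = 2, rank(N^2) = 0; the number of blocks of size ≥ j is rank(N^{j−1}) − rank(N^j), giving [2, 2]. So we have 2 block(s) of size 2 → block sizes [2, 2]

Assembling the blocks gives a Jordan form
J =
  [5, 1, 0, 0]
  [0, 5, 0, 0]
  [0, 0, 5, 1]
  [0, 0, 0, 5]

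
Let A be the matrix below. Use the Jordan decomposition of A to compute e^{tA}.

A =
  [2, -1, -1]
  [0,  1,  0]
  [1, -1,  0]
e^{tA} =
  [t*exp(t) + exp(t), -t*exp(t), -t*exp(t)]
  [0, exp(t), 0]
  [t*exp(t), -t*exp(t), -t*exp(t) + exp(t)]

Strategy: write A = P · J · P⁻¹ where J is a Jordan canonical form, so e^{tA} = P · e^{tJ} · P⁻¹, and e^{tJ} can be computed block-by-block.

A has Jordan form
J =
  [1, 1, 0]
  [0, 1, 0]
  [0, 0, 1]
(up to reordering of blocks).

Per-block formulas:
  For a 2×2 Jordan block J_2(1): exp(t · J_2(1)) = e^(1t)·(I + t·N), where N is the 2×2 nilpotent shift.
  For a 1×1 block at λ = 1: exp(t · [1]) = [e^(1t)].

After assembling e^{tJ} and conjugating by P, we get:

e^{tA} =
  [t*exp(t) + exp(t), -t*exp(t), -t*exp(t)]
  [0, exp(t), 0]
  [t*exp(t), -t*exp(t), -t*exp(t) + exp(t)]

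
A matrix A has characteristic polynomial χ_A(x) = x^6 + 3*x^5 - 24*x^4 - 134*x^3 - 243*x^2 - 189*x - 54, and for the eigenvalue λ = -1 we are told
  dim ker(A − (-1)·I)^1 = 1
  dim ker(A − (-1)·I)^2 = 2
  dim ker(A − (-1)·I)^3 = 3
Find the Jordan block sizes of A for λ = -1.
Block sizes for λ = -1: [3]

From the dimensions of kernels of powers, the number of Jordan blocks of size at least j is d_j − d_{j−1} where d_j = dim ker(N^j) (with d_0 = 0). Computing the differences gives [1, 1, 1].
The number of blocks of size exactly k is (#blocks of size ≥ k) − (#blocks of size ≥ k + 1), so the partition is: 1 block(s) of size 3.
In nonincreasing order the block sizes are [3].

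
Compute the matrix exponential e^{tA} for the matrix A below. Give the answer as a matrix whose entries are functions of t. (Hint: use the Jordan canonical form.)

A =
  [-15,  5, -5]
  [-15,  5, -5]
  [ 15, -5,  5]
e^{tA} =
  [-2 + 3*exp(-5*t), 1 - exp(-5*t), -1 + exp(-5*t)]
  [-3 + 3*exp(-5*t), 2 - exp(-5*t), -1 + exp(-5*t)]
  [3 - 3*exp(-5*t), -1 + exp(-5*t), 2 - exp(-5*t)]

Strategy: write A = P · J · P⁻¹ where J is a Jordan canonical form, so e^{tA} = P · e^{tJ} · P⁻¹, and e^{tJ} can be computed block-by-block.

A has Jordan form
J =
  [-5, 0, 0]
  [ 0, 0, 0]
  [ 0, 0, 0]
(up to reordering of blocks).

Per-block formulas:
  For a 1×1 block at λ = 0: exp(t · [0]) = [e^(0t)].
  For a 1×1 block at λ = -5: exp(t · [-5]) = [e^(-5t)].

After assembling e^{tJ} and conjugating by P, we get:

e^{tA} =
  [-2 + 3*exp(-5*t), 1 - exp(-5*t), -1 + exp(-5*t)]
  [-3 + 3*exp(-5*t), 2 - exp(-5*t), -1 + exp(-5*t)]
  [3 - 3*exp(-5*t), -1 + exp(-5*t), 2 - exp(-5*t)]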